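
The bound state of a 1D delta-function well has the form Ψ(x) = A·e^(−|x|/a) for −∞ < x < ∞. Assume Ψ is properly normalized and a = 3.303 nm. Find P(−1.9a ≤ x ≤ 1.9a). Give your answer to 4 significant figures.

P = ∫_{−1.9a}^{1.9a} |Ψ(x)|² dx.
With A² fixed by ∫|Ψ|² = 1, i.e. A² = (a)^(−1), substitute and integrate.
Both integrals are even about x = 0, so only the x ≥ 0 halves are needed (the factors of 2 cancel). Let u = x/a; then A² and the length scale cancel, so P = ∫_{0}^{1.9} e^(-2·u) du ÷ ∫_{0}^{∞} e^(-2·u) du.
With ∫ e^(-2·u) du = -e^(-2·u)/2 + C, the region integral is 1/2 - e^(-19/5)/2 and the full one is 1/2.
Taking the ratio, P = 0.97763.

P ≈ 0.9776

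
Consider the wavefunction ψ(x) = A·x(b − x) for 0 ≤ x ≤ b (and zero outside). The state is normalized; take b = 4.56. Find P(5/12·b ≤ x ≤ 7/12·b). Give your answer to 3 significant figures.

P ≈ 0.307

The probability is P = ∫ |ψ|² dx over [5/12·b, 7/12·b].
The normalization integral ∫|ψ|²dx over the whole domain equals b^5/30·A², and A² cancels in the ratio.
Substituting u = x/b, A² and the length scale cancel in the ratio: P = ∫_{5/12}^{7/12} u^2·(1 - u)^2 du / ∫_{0}^{1} u^2·(1 - u)^2 du.
An antiderivative of u^2·(1 - u)^2 is u^3·(6·u^2 - 15·u + 10)/30; evaluating from 5/12 to 7/12 gives ≈ 0.010225, while the full integral is 1/30.
Evaluating gives P = 0.3068.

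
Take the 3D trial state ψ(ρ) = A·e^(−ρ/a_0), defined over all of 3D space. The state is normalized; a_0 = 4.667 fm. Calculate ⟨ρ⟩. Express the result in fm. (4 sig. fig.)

⟨ρ⟩ = ∫ ρ |ψ|² 4πρ² dρ over the full domain.
Recall ∫₀^∞ ρ^m e^(−ρ/β) dρ = m!·β^(m+1), since the A² factors cancel between numerator and denominator, ⟨ρ⟩ = 3·a_0/2.
With a_0 = 4.667, ⟨ρ⟩ = 7.0005.

⟨ρ⟩ ≈ 7.001 fm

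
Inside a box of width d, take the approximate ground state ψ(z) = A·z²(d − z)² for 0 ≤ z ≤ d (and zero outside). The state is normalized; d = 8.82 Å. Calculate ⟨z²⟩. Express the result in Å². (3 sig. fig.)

By definition ⟨z²⟩ = ∫ z^2 |ψ(z)|² dz.
Expanding the polynomial and integrating term by term, since the A² factors cancel between numerator and denominator, ⟨z²⟩ = 3·d^2/11.
With d = 8.82, ⟨z^2⟩ = 21.22.

⟨z^2⟩ ≈ 21.2 Å^2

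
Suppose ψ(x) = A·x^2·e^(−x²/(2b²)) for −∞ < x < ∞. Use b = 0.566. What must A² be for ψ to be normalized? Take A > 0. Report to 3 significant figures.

A^2 ≈ 13.0

Normalization requires ∫|ψ|² dx = 1, integrated from −∞ to ∞.
With ∫_{−∞}^{∞} x^(2m) e^(−αx²) dx = (2m−1)!!·√π / (2^m α^(m+1/2)), with ψ = A·x^2·e^(−x²/(2b²)), the integral evaluates to A²·[3·√(π)·b^5/4].
Plugging in b = 0.566 yields A = 3.599.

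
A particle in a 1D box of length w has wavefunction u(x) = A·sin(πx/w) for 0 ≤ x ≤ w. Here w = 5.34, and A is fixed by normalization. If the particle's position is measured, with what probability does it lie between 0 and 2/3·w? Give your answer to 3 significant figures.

P = ∫_{0}^{2/3·w} |u(x)|² dx.
With A² fixed by ∫|u|² = 1, i.e. A² = (w/2)^(−1), substitute and integrate.
In terms of t = x/w (A² and the length scale cancel between numerator and denominator), P = [∫_{0}^{2/3} sin(π·t)^2 dt] / [∫_{0}^{1} sin(π·t)^2 dt].
Using ∫ sin(π·t)^2 dt = t/2 - sin(2·π·t)/(4·π), the numerator is √(3)/(8·π) + 1/3 and the denominator is 1/2.
Evaluating gives P = √(3)/(4·π) + 2/3.

P ≈ 0.804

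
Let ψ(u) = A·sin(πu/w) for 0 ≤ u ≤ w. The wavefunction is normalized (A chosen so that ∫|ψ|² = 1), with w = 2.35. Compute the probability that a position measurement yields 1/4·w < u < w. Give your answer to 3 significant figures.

The probability is P = ∫ |ψ|² du over [1/4·w, w].
With A² fixed by ∫|ψ|² = 1, i.e. A² = (w/2)^(−1), substitute and integrate.
Let t = u/w; then A² and the length scale cancel, so P = ∫_{1/4}^{1} sin(π·t)^2 dt ÷ ∫_{0}^{1} sin(π·t)^2 dt.
Using ∫ sin(π·t)^2 dt = t/2 - sin(2·π·t)/(4·π), the numerator is 1/(4·π) + 3/8 and the denominator is 1/2.
Taking the ratio, P = (2 + 3·π)/(4·π).

P ≈ 0.909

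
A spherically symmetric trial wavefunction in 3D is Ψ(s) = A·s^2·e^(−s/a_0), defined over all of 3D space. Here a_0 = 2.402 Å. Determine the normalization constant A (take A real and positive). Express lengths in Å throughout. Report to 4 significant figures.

A ≈ 0.005538 Å^(-7/2)

Normalization requires ∫|Ψ|² 4πs² ds = 1, integrated from 0 to ∞.
The angular integral contributes 4π, leaving ∫₀^∞ s²|Ψ|² ds.
∫|Ψ|² 4πs² ds = A²·(45·π·a_0^7/2).
So A² = (45·π·a_0^7/2)^(−1).
Substituting a_0 = 2.402 gives A² = 0.000030666, so A = 0.0055377.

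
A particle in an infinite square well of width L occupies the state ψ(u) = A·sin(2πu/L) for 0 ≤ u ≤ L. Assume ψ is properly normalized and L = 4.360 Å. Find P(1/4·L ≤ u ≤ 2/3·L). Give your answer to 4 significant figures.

|ψ|² is the probability density, so P = ∫_{1/4·L}^{2/3·L} |ψ|² du.
With A² fixed by ∫|ψ|² = 1, i.e. A² = (L/2)^(−1), substitute and integrate.
Let t = u/L; then A² and the length scale cancel, so P = ∫_{1/4}^{2/3} sin(2·π·t)^2 dt ÷ ∫_{0}^{1} sin(2·π·t)^2 dt.
An antiderivative of sin(2·π·t)^2 is t/2 - sin(4·π·t)/(8·π); evaluating from 1/4 to 2/3 gives -√(3)/(16·π) + 5/24, while the full integral is 1/2.
This works out to P = -√(3)/(8·π) + 5/12.

P ≈ 0.3478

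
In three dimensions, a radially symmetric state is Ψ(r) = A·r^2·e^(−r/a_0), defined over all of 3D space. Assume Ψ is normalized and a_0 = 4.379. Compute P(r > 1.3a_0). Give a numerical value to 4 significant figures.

P = ∫ |Ψ|² 4πr² dr over r > 1.3a_0.
The full normalization integral is A²·[45·π·a_0^7/2] = 1, fixing A².
Let u = r/a_0; then A², 4π and the length scale all cancel, so P = ∫_{1.3}^{∞} u^6·e^(-2·u) du ÷ ∫_{0}^{∞} u^6·e^(-2·u) du.
With ∫ u^6·e^(-2·u) du = -(4·u^6 + 12·u^5 + 30·u^4 + 60·u^3 + 90·u^2 + 90·u + 45)·e^(-2·u)/8 + C, the region integral is ≈ 5.52842 and the full one is 45/8.
The region integral divided by the full integral gives P = 0.98283.

P ≈ 0.9828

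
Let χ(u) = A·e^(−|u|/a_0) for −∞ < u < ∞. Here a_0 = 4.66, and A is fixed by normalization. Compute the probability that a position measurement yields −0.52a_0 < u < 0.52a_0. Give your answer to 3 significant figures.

P ≈ 0.647

P = ∫_{−0.52a_0}^{0.52a_0} |χ(u)|² du.
Since A² = 1/(a_0), this is the region integral divided by the full normalization integral.
Both integrals are even about u = 0, so only the u ≥ 0 halves are needed (the factors of 2 cancel). Let t = u/a_0; then A² and the length scale cancel, so P = ∫_{0}^{0.52} e^(-2·t) dt ÷ ∫_{0}^{∞} e^(-2·t) dt.
An antiderivative of e^(-2·t) is -e^(-2·t)/2; evaluating from 0 to 0.52 gives 1/2 - e^(-26/25)/2, while the full integral is 1/2.
The result is P = 0.6465.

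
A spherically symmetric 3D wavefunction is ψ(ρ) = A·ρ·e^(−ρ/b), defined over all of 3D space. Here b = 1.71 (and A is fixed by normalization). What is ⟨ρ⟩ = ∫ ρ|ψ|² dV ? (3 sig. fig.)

⟨ρ⟩ ≈ 4.28

By definition ⟨ρ⟩ = ∫ ρ |ψ(ρ)|² 4πρ² dρ.
Since the A² factors cancel between numerator and denominator, ⟨ρ⟩ = 5·b/2.
Putting b = 1.71 gives 4.275.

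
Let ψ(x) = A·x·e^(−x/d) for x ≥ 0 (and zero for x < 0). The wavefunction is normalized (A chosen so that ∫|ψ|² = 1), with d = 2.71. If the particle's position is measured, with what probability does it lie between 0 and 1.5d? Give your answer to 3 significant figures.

The probability is P = ∫ |ψ|² dx over [0, 1.5d].
Since A² = 1/(d^3/4), this is the region integral divided by the full normalization integral.
Let u = x/d; then A² and the length scale cancel, so P = ∫_{0}^{1.5} u^2·e^(-2·u) du ÷ ∫_{0}^{∞} u^2·e^(-2·u) du.
Using ∫ u^2·e^(-2·u) du = -(2·u^2 + 2·u + 1)·e^(-2·u)/4, the numerator is 1/4 - 17·e^(-3)/8 and the denominator is 1/4.
The result is P = 0.5768.

P ≈ 0.577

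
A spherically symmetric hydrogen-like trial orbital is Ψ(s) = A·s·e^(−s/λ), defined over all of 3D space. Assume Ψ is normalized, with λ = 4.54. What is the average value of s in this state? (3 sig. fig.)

⟨s⟩ ≈ 11.4

⟨s⟩ = ∫ s |Ψ|² 4πs² ds over the full domain.
Using ∫₀^∞ sⁿ e^(−αs) ds = n!/αⁿ⁺¹, evaluating both integrals, ⟨s⟩ = 5·λ/2.
With λ = 4.54, ⟨s⟩ = 11.35.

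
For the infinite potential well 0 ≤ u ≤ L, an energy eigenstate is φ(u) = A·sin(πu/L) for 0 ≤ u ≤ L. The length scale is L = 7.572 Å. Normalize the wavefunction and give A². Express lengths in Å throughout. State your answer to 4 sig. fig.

A^2 ≈ 0.2641 Å^(-1)

Require ∫ |φ|² du = 1 over the whole domain.
Carrying out the integral gives A² · L/2.
Setting this equal to 1 gives A² = 1/(L/2).
Substituting L = 7.572 gives A² = 0.26413, so A = 0.51394.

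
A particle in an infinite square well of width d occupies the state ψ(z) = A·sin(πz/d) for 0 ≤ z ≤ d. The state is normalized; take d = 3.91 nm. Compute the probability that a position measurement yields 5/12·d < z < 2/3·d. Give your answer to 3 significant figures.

P ≈ 0.467

|ψ|² is the probability density, so P = ∫_{5/12·d}^{2/3·d} |ψ|² dz.
Since A² = 1/(d/2), this is the region integral divided by the full normalization integral.
Let u = z/d; then A² and the length scale cancel, so P = ∫_{5/12}^{2/3} sin(π·u)^2 du ÷ ∫_{0}^{1} sin(π·u)^2 du.
An antiderivative of sin(π·u)^2 is u/2 - sin(2·π·u)/(4·π); evaluating from 5/12 to 2/3 gives 1/(8·π) + √(3)/(8·π) + 1/8, while the full integral is 1/2.
Taking the ratio, P = (1 + √(3) + π)/(4·π).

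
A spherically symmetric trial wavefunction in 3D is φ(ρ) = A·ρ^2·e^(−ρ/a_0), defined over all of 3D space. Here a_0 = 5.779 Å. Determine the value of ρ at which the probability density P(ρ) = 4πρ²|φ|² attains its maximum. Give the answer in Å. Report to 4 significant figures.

The maximum of P(ρ) = 4πρ²|φ|² occurs where its derivative vanishes.
This gives ρ = 3·a_0.
With a_0 = 5.779, the most probable radial distance is 17.337 Å.

ρ ≈ 17.34 Å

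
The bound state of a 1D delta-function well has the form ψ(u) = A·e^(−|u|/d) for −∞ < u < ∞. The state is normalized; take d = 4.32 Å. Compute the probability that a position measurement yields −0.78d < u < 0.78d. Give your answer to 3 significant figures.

The probability is P = ∫ |ψ|² du over [−0.78d, 0.78d].
With A² fixed by ∫|ψ|² = 1, i.e. A² = (d)^(−1), substitute and integrate.
By symmetry take twice the u ≥ 0 contribution in numerator and denominator; the 2's cancel. Let t = u/d; then A² and the length scale cancel, so P = ∫_{0}^{0.78} e^(-2·t) dt ÷ ∫_{0}^{∞} e^(-2·t) dt.
An antiderivative of e^(-2·t) is -e^(-2·t)/2; evaluating from 0 to 0.78 gives 1/2 - e^(-39/25)/2, while the full integral is 1/2.
Taking the ratio, P = 0.7899.

P ≈ 0.790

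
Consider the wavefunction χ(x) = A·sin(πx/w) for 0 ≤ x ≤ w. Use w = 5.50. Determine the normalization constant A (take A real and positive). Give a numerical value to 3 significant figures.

The normalization condition is ∫|χ|² dx = 1 from 0 to w.
The integral (without the A² prefactor) comes out to w/2.
Hence A² = 1/[w/2].
Substituting w = 5.50 gives A² = 0.3636, so A = 0.6030.

A ≈ 0.603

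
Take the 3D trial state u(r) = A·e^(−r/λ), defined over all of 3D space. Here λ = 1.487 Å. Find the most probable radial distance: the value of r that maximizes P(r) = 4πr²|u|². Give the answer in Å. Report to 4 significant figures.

Set d/dr [P(r) = 4πr²|u|²] = 0 and solve for r > 0.
Solving yields r = λ.
With λ = 1.487, the most probable radial distance is 1.4870 Å.

r ≈ 1.487 Å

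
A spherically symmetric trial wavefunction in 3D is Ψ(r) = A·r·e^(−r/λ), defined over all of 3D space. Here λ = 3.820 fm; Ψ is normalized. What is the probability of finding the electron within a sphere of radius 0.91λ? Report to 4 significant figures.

P ≈ 0.03787

Integrate the radial probability density 4πr²|Ψ|² over r ≤ 0.91λ.
Normalization gives A² = 1/(3·π·λ^5).
In terms of u = r/λ (A², 4π and the length scale all cancel between numerator and denominator), P = [∫_{0}^{0.91} u^4·e^(-2·u) du] / [∫_{0}^{∞} u^4·e^(-2·u) du].
Using ∫ u^4·e^(-2·u) du = -(u^4/2 + u^3 + 3·u^2/2 + 3·u/2 + 3/4)·e^(-2·u), the numerator is ≈ 0.0284028 and the denominator is 3/4.
This evaluates to P = 0.037870.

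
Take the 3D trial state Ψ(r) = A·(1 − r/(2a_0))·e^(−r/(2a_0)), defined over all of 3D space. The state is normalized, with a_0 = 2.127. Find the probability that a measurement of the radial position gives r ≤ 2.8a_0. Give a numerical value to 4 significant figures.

With dV = 4πr²dr, the probability is ∫|Ψ|² dV over r ≤ 2.8a_0.
Normalization gives A² = 1/(8·π·a_0^3).
In terms of u = r/a_0 (A², 4π and the length scale all cancel between numerator and denominator), P = [∫_{0}^{2.8} u^2·(1 - u/2)^2·e^(-u) du] / [∫_{0}^{∞} u^2·(1 - u/2)^2·e^(-u) du].
With ∫ u^2·(1 - u/2)^2·e^(-u) du = -(u^4/4 + u^2 + 2·u + 2)·e^(-u) + C, the region integral is ≈ 0.126661 and the full one is 2.
This evaluates to P = 0.063330.

P ≈ 0.06333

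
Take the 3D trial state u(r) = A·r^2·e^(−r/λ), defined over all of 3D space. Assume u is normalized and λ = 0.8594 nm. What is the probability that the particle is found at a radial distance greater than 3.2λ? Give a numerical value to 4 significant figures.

Integrate the radial probability density 4πr²|u|² over r > 3.2λ.
A² is fixed by ∫₀^∞ 4πr²|u|² dr = 1, i.e. A² = (45·π·λ^7/2)^(−1).
Let t = r/λ; then A², 4π and the length scale all cancel, so P = ∫_{3.2}^{∞} t^6·e^(-2·t) dt ÷ ∫_{0}^{∞} t^6·e^(-2·t) dt.
An antiderivative of t^6·e^(-2·t) is -(4·t^6 + 12·t^5 + 30·t^4 + 60·t^3 + 90·t^2 + 90·t + 45)·e^(-2·t)/8; evaluating from 3.2 to ∞ gives ≈ 3.05060, while the full integral is 45/8.
This evaluates to P = 0.54233.

P ≈ 0.5423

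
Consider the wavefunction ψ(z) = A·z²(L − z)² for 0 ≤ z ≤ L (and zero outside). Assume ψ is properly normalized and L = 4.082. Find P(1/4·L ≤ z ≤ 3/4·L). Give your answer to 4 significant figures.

P ≈ 0.9021

P = ∫_{1/4·L}^{3/4·L} |ψ(z)|² dz.
With A² fixed by ∫|ψ|² = 1, i.e. A² = (L^9/630)^(−1), substitute and integrate.
In terms of u = z/L (A² and the length scale cancel between numerator and denominator), P = [∫_{1/4}^{3/4} u^4·(1 - u)^4 du] / [∫_{0}^{1} u^4·(1 - u)^4 du].
An antiderivative of u^4·(1 - u)^4 is u^5·(70·u^4 - 315·u^3 + 540·u^2 - 420·u + 126)/630; evaluating from 1/4 to 3/4 gives ≈ 0.00143198, while the full integral is 1/630.
Taking the ratio, P = 0.90215.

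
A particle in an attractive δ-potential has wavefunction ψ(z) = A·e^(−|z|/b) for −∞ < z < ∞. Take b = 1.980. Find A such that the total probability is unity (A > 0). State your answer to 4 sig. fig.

Normalization requires ∫|ψ|² dz = 1, integrated from −∞ to ∞.
The integral (without the A² prefactor) comes out to b.
Hence A² = 1/[b].
Substituting b = 1.980 gives A² = 0.50505, so A = 0.71067.

A ≈ 0.7107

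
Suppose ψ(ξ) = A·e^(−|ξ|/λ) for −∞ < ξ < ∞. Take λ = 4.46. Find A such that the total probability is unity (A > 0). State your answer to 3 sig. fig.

We need A² ∫|f|² dξ = 1, taking the integral from −∞ to ∞.
With ∫₀^∞ ξ^0 e^(−αξ) dξ = 0!/α^1, the integral (without the A² prefactor) comes out to λ.
Setting this equal to 1 gives A² = 1/(λ).
Substituting λ = 4.46 gives A² = 0.2242, so A = 0.4735.

A ≈ 0.474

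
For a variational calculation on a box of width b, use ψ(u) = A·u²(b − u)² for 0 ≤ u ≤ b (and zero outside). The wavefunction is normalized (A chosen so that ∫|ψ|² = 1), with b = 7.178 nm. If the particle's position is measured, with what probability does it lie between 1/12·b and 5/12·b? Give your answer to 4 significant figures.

P = ∫_{1/12·b}^{5/12·b} |ψ(u)|² du.
Since A² = 1/(b^9/630), this is the region integral divided by the full normalization integral.
Substituting t = u/b, A² and the length scale cancel in the ratio: P = ∫_{1/12}^{5/12} t^4·(1 - t)^4 dt / ∫_{0}^{1} t^4·(1 - t)^4 dt.
Using ∫ t^4·(1 - t)^4 dt = t^5·(70·t^4 - 315·t^3 + 540·t^2 - 420·t + 126)/630, the numerator is ≈ 0.000479286 and the denominator is 1/630.
The result is P = 0.30195.

P ≈ 0.3019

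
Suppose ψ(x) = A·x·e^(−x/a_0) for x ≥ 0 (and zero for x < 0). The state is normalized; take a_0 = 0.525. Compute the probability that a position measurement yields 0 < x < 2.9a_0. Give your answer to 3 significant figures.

|ψ|² is the probability density, so P = ∫_{0}^{2.9a_0} |ψ|² dx.
With A² fixed by ∫|ψ|² = 1, i.e. A² = (a_0^3/4)^(−1), substitute and integrate.
In terms of u = x/a_0 (A² and the length scale cancel between numerator and denominator), P = [∫_{0}^{2.9} u^2·e^(-2·u) du] / [∫_{0}^{∞} u^2·e^(-2·u) du].
Using ∫ u^2·e^(-2·u) du = -(2·u^2 + 2·u + 1)·e^(-2·u)/4, the numerator is 1/4 - 1181·e^(-29/5)/200 and the denominator is 1/4.
Taking the ratio, P = 0.9285.

P ≈ 0.928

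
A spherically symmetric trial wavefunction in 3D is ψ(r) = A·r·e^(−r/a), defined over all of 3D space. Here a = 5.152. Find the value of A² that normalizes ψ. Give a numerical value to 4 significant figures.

A^2 ≈ 0.00002923

Normalization requires ∫|ψ|² 4πr² dr = 1, integrated from 0 to ∞.
(Spherical symmetry: dV = 4πr² dr.)
Using ∫₀^∞ rⁿ e^(−αr) dr = n!/αⁿ⁺¹, the integral (without the A² prefactor) comes out to 3·π·a^5.
Hence A² = 1/[3·π·a^5].
With a = 5.152: A² = 0.000029231 and A = 0.0054066.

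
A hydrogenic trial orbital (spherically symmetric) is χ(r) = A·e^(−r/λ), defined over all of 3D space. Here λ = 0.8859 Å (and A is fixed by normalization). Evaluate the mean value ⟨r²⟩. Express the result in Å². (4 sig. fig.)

⟨r^2⟩ ≈ 2.354 Å^2

⟨r²⟩ = ∫ r^2 |χ|² 4πr² dr over the full domain.
Since the A² factors cancel between numerator and denominator, ⟨r²⟩ = 3·λ^2.
With λ = 0.8859, ⟨r^2⟩ = 2.3545.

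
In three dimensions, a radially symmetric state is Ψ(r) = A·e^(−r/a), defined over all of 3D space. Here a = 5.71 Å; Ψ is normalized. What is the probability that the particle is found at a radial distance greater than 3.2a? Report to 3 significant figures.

P ≈ 0.0463

P = ∫ |Ψ|² 4πr² dr over r > 3.2a.
A² is fixed by ∫₀^∞ 4πr²|Ψ|² dr = 1, i.e. A² = (π·a^3)^(−1).
Substituting u = r/a, A², 4π and the length scale all cancel in the ratio: P = ∫_{3.2}^{∞} u^2·e^(-2·u) du / ∫_{0}^{∞} u^2·e^(-2·u) du.
An antiderivative of u^2·e^(-2·u) is -(2·u^2 + 2·u + 1)·e^(-2·u)/4; evaluating from 3.2 to ∞ gives 697·e^(-32/5)/100, while the full integral is 1/4.
This evaluates to P = 0.04632.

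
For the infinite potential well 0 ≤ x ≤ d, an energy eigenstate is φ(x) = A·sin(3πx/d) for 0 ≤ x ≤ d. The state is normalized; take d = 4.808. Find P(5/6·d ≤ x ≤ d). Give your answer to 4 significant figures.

P ≈ 0.1667

The probability is P = ∫ |φ|² dx over [5/6·d, d].
Since A² = 1/(d/2), this is the region integral divided by the full normalization integral.
Substituting u = x/d, A² and the length scale cancel in the ratio: P = ∫_{5/6}^{1} sin(3·π·u)^2 du / ∫_{0}^{1} sin(3·π·u)^2 du.
An antiderivative of sin(3·π·u)^2 is u/2 - sin(6·π·u)/(12·π); evaluating from 5/6 to 1 gives 1/12, while the full integral is 1/2.
Taking the ratio, P = 1/6.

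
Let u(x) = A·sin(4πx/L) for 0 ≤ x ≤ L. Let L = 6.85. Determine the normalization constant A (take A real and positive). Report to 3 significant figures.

Require ∫ |u|² dx = 1 over the whole domain.
With u = A·sin(4πx/L), the integral evaluates to A²·[L/2].
Hence A² = 1/[L/2].
Substituting L = 6.85 gives A² = 0.2920, so A = 0.5403.

A ≈ 0.540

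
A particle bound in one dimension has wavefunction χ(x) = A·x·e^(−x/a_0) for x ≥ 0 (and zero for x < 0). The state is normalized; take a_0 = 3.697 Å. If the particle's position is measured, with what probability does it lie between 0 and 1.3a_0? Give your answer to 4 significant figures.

P ≈ 0.4816

P = ∫_{0}^{1.3a_0} |χ(x)|² dx.
The normalization integral ∫|χ|²dx over the whole domain equals a_0^3/4·A², and A² cancels in the ratio.
Substituting u = x/a_0, A² and the length scale cancel in the ratio: P = ∫_{0}^{1.3} u^2·e^(-2·u) du / ∫_{0}^{∞} u^2·e^(-2·u) du.
An antiderivative of u^2·e^(-2·u) is -(2·u^2 + 2·u + 1)·e^(-2·u)/4; evaluating from 0 to 1.3 gives 1/4 - 349·e^(-13/5)/200, while the full integral is 1/4.
Evaluating gives P = 0.48157.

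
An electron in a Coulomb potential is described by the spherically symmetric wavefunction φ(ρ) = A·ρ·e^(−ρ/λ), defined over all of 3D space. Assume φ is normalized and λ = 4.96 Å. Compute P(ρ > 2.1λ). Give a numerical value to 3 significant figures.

Integrate the radial probability density 4πρ²|φ|² over ρ > 2.1λ.
Normalization gives A² = 1/(3·π·λ^5).
Substituting u = ρ/λ, A², 4π and the length scale all cancel in the ratio: P = ∫_{2.1}^{∞} u^4·e^(-2·u) du / ∫_{0}^{∞} u^4·e^(-2·u) du.
An antiderivative of u^4·e^(-2·u) is -(u^4/2 + u^3 + 3·u^2/2 + 3·u/2 + 3/4)·e^(-2·u); evaluating from 2.1 to ∞ gives ≈ 0.44237, while the full integral is 3/4.
The region integral divided by the full integral gives P = 0.5898.

P ≈ 0.590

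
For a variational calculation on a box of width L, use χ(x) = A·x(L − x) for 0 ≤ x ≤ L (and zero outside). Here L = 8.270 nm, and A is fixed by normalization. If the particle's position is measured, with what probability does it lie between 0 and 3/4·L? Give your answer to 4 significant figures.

|χ|² is the probability density, so P = ∫_{0}^{3/4·L} |χ|² dx.
With A² fixed by ∫|χ|² = 1, i.e. A² = (L^5/30)^(−1), substitute and integrate.
Let u = x/L; then A² and the length scale cancel, so P = ∫_{0}^{3/4} u^2·(1 - u)^2 du ÷ ∫_{0}^{1} u^2·(1 - u)^2 du.
Using ∫ u^2·(1 - u)^2 du = u^3·(6·u^2 - 15·u + 10)/30, the numerator is 153/5120 and the denominator is 1/30.
This works out to P = 459/512.

P ≈ 0.8965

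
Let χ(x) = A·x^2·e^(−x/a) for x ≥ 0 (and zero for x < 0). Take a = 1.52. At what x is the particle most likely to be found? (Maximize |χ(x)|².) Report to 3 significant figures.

x ≈ 3.04

Differentiate |χ(x)|² with respect to x and set to zero.
This gives x = 2·a.
With a = 1.52, the most probable position is 3.040.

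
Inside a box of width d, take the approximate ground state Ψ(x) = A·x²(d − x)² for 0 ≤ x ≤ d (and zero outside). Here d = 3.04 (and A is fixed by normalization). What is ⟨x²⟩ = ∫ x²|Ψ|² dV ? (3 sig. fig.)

⟨x^2⟩ ≈ 2.52

By definition ⟨x²⟩ = ∫ x^2 |Ψ(x)|² dx.
Expanding the polynomial and integrating term by term, the ratio of the moment integral to the normalization integral gives ⟨x²⟩ = 3·d^2/11.
Putting d = 3.04 gives 2.520.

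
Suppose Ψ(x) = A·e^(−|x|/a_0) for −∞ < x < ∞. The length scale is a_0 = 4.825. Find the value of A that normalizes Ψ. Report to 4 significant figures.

The normalization condition is ∫|Ψ|² dx = 1 from −∞ to ∞.
Using ∫₀^∞ xⁿ e^(−αx) dx = n!/αⁿ⁺¹, ∫|Ψ|² dx = A²·(a_0).
Plugging in a_0 = 4.825 yields A = 0.45525.

A ≈ 0.4553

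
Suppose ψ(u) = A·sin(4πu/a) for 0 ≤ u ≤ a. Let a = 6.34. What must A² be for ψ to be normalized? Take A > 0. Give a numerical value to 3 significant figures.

The normalization condition is ∫|ψ|² du = 1 from 0 to a.
∫|ψ|² du = A²·(a/2).
So A² = (a/2)^(−1).
Plugging in a = 6.34 yields A = 0.5617.

A^2 ≈ 0.315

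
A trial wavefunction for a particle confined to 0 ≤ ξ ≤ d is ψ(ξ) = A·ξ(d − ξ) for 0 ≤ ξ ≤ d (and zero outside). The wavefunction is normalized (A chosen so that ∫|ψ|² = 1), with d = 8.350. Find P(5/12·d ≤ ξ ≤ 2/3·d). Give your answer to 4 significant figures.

P ≈ 0.4435

|ψ|² is the probability density, so P = ∫_{5/12·d}^{2/3·d} |ψ|² dξ.
Since A² = 1/(d^5/30), this is the region integral divided by the full normalization integral.
Let u = ξ/d; then A² and the length scale cancel, so P = ∫_{5/12}^{2/3} u^2·(1 - u)^2 du ÷ ∫_{0}^{1} u^2·(1 - u)^2 du.
With ∫ u^2·(1 - u)^2 du = u^3·(6·u^2 - 15·u + 10)/30 + C, the region integral is ≈ 0.0147835 and the full one is 1/30.
Taking the ratio, P = 0.44350.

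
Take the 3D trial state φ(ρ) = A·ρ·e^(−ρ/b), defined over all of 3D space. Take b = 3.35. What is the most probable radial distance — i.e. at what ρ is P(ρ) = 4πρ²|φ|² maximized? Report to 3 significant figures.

The maximum of P(ρ) = 4πρ²|φ|² occurs where its derivative vanishes.
This gives ρ = 2·b.
With b = 3.35, the most probable radial distance is 6.700.

ρ ≈ 6.70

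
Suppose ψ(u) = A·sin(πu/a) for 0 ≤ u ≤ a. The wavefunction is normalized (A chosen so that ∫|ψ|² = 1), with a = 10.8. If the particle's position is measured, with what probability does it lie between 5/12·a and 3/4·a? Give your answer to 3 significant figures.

P ≈ 0.572

P = ∫_{5/12·a}^{3/4·a} |ψ(u)|² du.
The normalization integral ∫|ψ|²du over the whole domain equals a/2·A², and A² cancels in the ratio.
Substituting t = u/a, A² and the length scale cancel in the ratio: P = ∫_{5/12}^{3/4} sin(π·t)^2 dt / ∫_{0}^{1} sin(π·t)^2 dt.
With ∫ sin(π·t)^2 dt = t/2 - sin(2·π·t)/(4·π) + C, the region integral is 3/(8·π) + 1/6 and the full one is 1/2.
The result is P = (9 + 4·π)/(12·π).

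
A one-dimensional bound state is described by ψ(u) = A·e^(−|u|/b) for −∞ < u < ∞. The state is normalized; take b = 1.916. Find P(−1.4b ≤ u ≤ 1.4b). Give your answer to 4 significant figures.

P ≈ 0.9392

|ψ|² is the probability density, so P = ∫_{−1.4b}^{1.4b} |ψ|² du.
Since A² = 1/(b), this is the region integral divided by the full normalization integral.
By symmetry take twice the u ≥ 0 contribution in numerator and denominator; the 2's cancel. In terms of t = u/b (A² and the length scale cancel between numerator and denominator), P = [∫_{0}^{1.4} e^(-2·t) dt] / [∫_{0}^{∞} e^(-2·t) dt].
With ∫ e^(-2·t) dt = -e^(-2·t)/2 + C, the region integral is 1/2 - e^(-14/5)/2 and the full one is 1/2.
This works out to P = 0.93919.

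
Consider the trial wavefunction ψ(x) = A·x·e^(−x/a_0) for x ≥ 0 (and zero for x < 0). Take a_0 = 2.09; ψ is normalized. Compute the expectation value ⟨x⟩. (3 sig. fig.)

⟨x⟩ ≈ 3.14

By definition ⟨x⟩ = ∫ x |ψ(x)|² dx.
With ∫₀^∞ x^3 e^(−αx) dx = 3!/α^4, the ratio of the moment integral to the normalization integral gives ⟨x⟩ = 3·a_0/2.
Putting a_0 = 2.09 gives 3.135.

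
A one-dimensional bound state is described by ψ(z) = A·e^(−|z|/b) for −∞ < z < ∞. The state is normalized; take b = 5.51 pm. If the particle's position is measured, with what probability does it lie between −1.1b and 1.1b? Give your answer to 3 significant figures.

The probability is P = ∫ |ψ|² dz over [−1.1b, 1.1b].
With A² fixed by ∫|ψ|² = 1, i.e. A² = (b)^(−1), substitute and integrate.
By symmetry take twice the z ≥ 0 contribution in numerator and denominator; the 2's cancel. Let u = z/b; then A² and the length scale cancel, so P = ∫_{0}^{1.1} e^(-2·u) du ÷ ∫_{0}^{∞} e^(-2·u) du.
An antiderivative of e^(-2·u) is -e^(-2·u)/2; evaluating from 0 to 1.1 gives 1/2 - e^(-11/5)/2, while the full integral is 1/2.
This works out to P = 0.8892.

P ≈ 0.889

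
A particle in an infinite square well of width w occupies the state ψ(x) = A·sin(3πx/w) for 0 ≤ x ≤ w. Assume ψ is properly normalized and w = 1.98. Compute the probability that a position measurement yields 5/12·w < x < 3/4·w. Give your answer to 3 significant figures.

P ≈ 0.333

P = ∫_{5/12·w}^{3/4·w} |ψ(x)|² dx.
The normalization integral ∫|ψ|²dx over the whole domain equals w/2·A², and A² cancels in the ratio.
In terms of u = x/w (A² and the length scale cancel between numerator and denominator), P = [∫_{5/12}^{3/4} sin(3·π·u)^2 du] / [∫_{0}^{1} sin(3·π·u)^2 du].
An antiderivative of sin(3·π·u)^2 is u/2 - sin(6·π·u)/(12·π); evaluating from 5/12 to 3/4 gives 1/6, while the full integral is 1/2.
Evaluating gives P = 1/3.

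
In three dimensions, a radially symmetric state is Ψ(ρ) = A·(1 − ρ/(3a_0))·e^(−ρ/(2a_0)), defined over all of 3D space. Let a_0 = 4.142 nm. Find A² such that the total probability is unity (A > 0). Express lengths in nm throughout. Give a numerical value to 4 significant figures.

A^2 ≈ 0.001680 nm^(-3)

Normalization requires ∫|Ψ|² 4πρ² dρ = 1, integrated from 0 to ∞.
Recall ∫₀^∞ ρ^m e^(−ρ/β) dρ = m!·β^(m+1), ∫|Ψ|² 4πρ² dρ = A²·(8·π·a_0^3/3).
Setting this equal to 1 gives A² = 1/(8·π·a_0^3/3).
Plugging in a_0 = 4.142 yields A = 0.040985.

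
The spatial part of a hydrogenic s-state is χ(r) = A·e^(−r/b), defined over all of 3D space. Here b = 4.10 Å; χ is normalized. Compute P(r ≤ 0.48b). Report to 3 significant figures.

P = ∫ |χ|² 4πr² dr over r ≤ 0.48b.
The full normalization integral is A²·[π·b^3] = 1, fixing A².
In terms of u = r/b (A², 4π and the length scale all cancel between numerator and denominator), P = [∫_{0}^{0.48} u^2·e^(-2·u) du] / [∫_{0}^{∞} u^2·e^(-2·u) du].
Using ∫ u^2·e^(-2·u) du = -(2·u^2 + 2·u + 1)·e^(-2·u)/4, the numerator is 1/4 - 1513·e^(-24/25)/2500 and the denominator is 1/4.
This evaluates to P = 0.07309.

P ≈ 0.0731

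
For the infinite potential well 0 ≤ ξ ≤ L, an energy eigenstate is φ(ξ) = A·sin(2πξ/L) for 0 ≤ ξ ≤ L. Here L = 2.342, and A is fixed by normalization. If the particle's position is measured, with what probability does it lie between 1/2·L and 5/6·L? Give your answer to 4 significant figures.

P = ∫_{1/2·L}^{5/6·L} |φ(ξ)|² dξ.
The normalization integral ∫|φ|²dξ over the whole domain equals L/2·A², and A² cancels in the ratio.
Substituting u = ξ/L, A² and the length scale cancel in the ratio: P = ∫_{1/2}^{5/6} sin(2·π·u)^2 du / ∫_{0}^{1} sin(2·π·u)^2 du.
An antiderivative of sin(2·π·u)^2 is u/2 - sin(4·π·u)/(8·π); evaluating from 1/2 to 5/6 gives √(3)/(16·π) + 1/6, while the full integral is 1/2.
The result is P = (√(3)/8 + π/3)/π.

P ≈ 0.4022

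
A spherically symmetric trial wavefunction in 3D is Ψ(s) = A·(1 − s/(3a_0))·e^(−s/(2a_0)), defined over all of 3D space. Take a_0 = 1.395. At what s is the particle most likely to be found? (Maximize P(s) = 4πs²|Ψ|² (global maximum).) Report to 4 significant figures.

s ≈ 1.395

The maximum of P(s) = 4πs²|Ψ|² occurs where its derivative vanishes.
Solving yields s = a_0.
With a_0 = 1.395, the most probable radial distance is 1.3950.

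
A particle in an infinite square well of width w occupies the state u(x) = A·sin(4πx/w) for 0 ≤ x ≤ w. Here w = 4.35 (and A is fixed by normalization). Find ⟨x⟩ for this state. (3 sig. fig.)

By definition ⟨x⟩ = ∫ x |u(x)|² dx.
Evaluating both integrals, ⟨x⟩ = w/2.
Putting w = 4.35 gives 2.175.

⟨x⟩ ≈ 2.18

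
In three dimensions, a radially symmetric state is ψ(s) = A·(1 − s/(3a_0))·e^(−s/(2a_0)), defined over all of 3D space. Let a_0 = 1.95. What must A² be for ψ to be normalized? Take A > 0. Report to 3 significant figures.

A^2 ≈ 0.0161

Require ∫ |ψ|² 4πs² ds = 1 over the whole domain.
(Spherical symmetry: dV = 4πs² ds.)
With ∫₀^∞ s^4 e^(−αs) ds = 4!/α^5, ∫|ψ|² 4πs² ds = A²·(8·π·a_0^3/3).
So A² = (8·π·a_0^3/3)^(−1).
Plugging in a_0 = 1.95 yields A = 0.1269.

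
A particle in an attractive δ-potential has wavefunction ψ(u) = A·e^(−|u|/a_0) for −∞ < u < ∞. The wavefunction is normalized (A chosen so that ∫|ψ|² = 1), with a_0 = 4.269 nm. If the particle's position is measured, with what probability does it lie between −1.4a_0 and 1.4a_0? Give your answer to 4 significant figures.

The probability is P = ∫ |ψ|² du over [−1.4a_0, 1.4a_0].
The normalization integral ∫|ψ|²du over the whole domain equals a_0·A², and A² cancels in the ratio.
By symmetry take twice the u ≥ 0 contribution in numerator and denominator; the 2's cancel. Let t = u/a_0; then A² and the length scale cancel, so P = ∫_{0}^{1.4} e^(-2·t) dt ÷ ∫_{0}^{∞} e^(-2·t) dt.
Using ∫ e^(-2·t) dt = -e^(-2·t)/2, the numerator is 1/2 - e^(-14/5)/2 and the denominator is 1/2.
This works out to P = 0.93919.

P ≈ 0.9392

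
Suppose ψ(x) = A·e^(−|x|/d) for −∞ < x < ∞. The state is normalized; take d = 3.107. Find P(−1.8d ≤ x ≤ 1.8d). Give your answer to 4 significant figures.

P ≈ 0.9727

|ψ|² is the probability density, so P = ∫_{−1.8d}^{1.8d} |ψ|² dx.
The normalization integral ∫|ψ|²dx over the whole domain equals d·A², and A² cancels in the ratio.
By symmetry take twice the x ≥ 0 contribution in numerator and denominator; the 2's cancel. Let u = x/d; then A² and the length scale cancel, so P = ∫_{0}^{1.8} e^(-2·u) du ÷ ∫_{0}^{∞} e^(-2·u) du.
With ∫ e^(-2·u) du = -e^(-2·u)/2 + C, the region integral is 1/2 - e^(-18/5)/2 and the full one is 1/2.
This works out to P = 0.97268.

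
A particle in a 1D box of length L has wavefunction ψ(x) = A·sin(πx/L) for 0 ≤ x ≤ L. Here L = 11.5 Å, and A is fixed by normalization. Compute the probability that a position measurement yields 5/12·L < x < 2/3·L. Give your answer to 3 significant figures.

The probability is P = ∫ |ψ|² dx over [5/12·L, 2/3·L].
With A² fixed by ∫|ψ|² = 1, i.e. A² = (L/2)^(−1), substitute and integrate.
Let u = x/L; then A² and the length scale cancel, so P = ∫_{5/12}^{2/3} sin(π·u)^2 du ÷ ∫_{0}^{1} sin(π·u)^2 du.
An antiderivative of sin(π·u)^2 is u/2 - sin(2·π·u)/(4·π); evaluating from 5/12 to 2/3 gives 1/(8·π) + √(3)/(8·π) + 1/8, while the full integral is 1/2.
This works out to P = (1 + √(3) + π)/(4·π).

P ≈ 0.467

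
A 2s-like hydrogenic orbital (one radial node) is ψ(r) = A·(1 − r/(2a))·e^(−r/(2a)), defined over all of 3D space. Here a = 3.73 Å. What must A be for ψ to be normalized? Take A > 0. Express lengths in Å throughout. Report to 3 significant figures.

Normalization requires ∫|ψ|² 4πr² dr = 1, integrated from 0 to ∞.
With ∫₀^∞ r^4 e^(−αr) dr = 4!/α^5, ∫|ψ|² 4πr² dr = A²·(8·π·a^3).
Plugging in a = 3.73 yields A = 0.02769.

A ≈ 0.0277 Å^(-3/2)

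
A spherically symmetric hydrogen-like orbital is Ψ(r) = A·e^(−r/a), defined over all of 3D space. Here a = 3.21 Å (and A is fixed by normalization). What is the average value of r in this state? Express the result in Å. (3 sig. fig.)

By definition ⟨r⟩ = ∫ r |Ψ(r)|² 4πr² dr.
Since the A² factors cancel between numerator and denominator, ⟨r⟩ = 3·a/2.
With a = 3.21, ⟨r⟩ = 4.815.

⟨r⟩ ≈ 4.82 Å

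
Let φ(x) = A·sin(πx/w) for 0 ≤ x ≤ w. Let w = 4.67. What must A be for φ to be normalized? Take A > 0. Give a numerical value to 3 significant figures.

A ≈ 0.654

Normalization requires ∫|φ|² dx = 1, integrated from 0 to w.
With ∫₀^w sin²(nπx/w) dx = w/2, with φ = A·sin(πx/w), the integral evaluates to A²·[w/2].
So A² = (w/2)^(−1).
With w = 4.67: A² = 0.4283 and A = 0.6544.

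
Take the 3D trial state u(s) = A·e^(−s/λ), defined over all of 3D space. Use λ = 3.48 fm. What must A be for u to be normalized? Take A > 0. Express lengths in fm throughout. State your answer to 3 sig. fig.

Normalization requires ∫|u|² 4πs² ds = 1, integrated from 0 to ∞.
The angular integral contributes 4π, leaving ∫₀^∞ s²|u|² ds.
With ∫₀^∞ s^2 e^(−αs) ds = 2!/α^3, ∫|u|² 4πs² ds = A²·(π·λ^3).
Plugging in λ = 3.48 yields A = 0.08691.

A ≈ 0.0869 fm^(-3/2)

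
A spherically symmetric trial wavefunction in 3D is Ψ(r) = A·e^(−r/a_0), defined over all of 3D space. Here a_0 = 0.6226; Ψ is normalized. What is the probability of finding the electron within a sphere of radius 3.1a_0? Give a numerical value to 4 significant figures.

P = ∫ |Ψ|² 4πr² dr over r ≤ 3.1a_0.
Normalization gives A² = 1/(π·a_0^3).
Let u = r/a_0; then A², 4π and the length scale all cancel, so P = ∫_{0}^{3.1} u^2·e^(-2·u) du ÷ ∫_{0}^{∞} u^2·e^(-2·u) du.
Using ∫ u^2·e^(-2·u) du = -(2·u^2 + 2·u + 1)·e^(-2·u)/4, the numerator is 1/4 - 1321·e^(-31/5)/200 and the denominator is 1/4.
Taking the ratio yields P = 0.94638.

P ≈ 0.9464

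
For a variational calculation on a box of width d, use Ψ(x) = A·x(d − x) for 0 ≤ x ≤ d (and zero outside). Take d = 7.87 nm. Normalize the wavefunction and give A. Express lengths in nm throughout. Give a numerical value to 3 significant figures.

A ≈ 0.0315 nm^(-5/2)

Normalization requires ∫|Ψ|² dx = 1, integrated from 0 to d.
With Ψ = A·x(d − x), the integral evaluates to A²·[d^5/30].
With d = 7.87: A² = 0.0009937 and A = 0.03152.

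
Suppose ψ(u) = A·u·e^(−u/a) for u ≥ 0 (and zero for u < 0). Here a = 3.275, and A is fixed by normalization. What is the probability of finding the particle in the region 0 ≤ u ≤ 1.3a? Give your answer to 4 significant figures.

P ≈ 0.4816

|ψ|² is the probability density, so P = ∫_{0}^{1.3a} |ψ|² du.
With A² fixed by ∫|ψ|² = 1, i.e. A² = (a^3/4)^(−1), substitute and integrate.
Substituting t = u/a, A² and the length scale cancel in the ratio: P = ∫_{0}^{1.3} t^2·e^(-2·t) dt / ∫_{0}^{∞} t^2·e^(-2·t) dt.
Using ∫ t^2·e^(-2·t) dt = -(2·t^2 + 2·t + 1)·e^(-2·t)/4, the numerator is 1/4 - 349·e^(-13/5)/200 and the denominator is 1/4.
This works out to P = 0.48157.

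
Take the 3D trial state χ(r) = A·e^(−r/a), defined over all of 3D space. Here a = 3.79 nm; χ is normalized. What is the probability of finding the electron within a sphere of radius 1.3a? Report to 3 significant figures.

P = ∫ |χ|² 4πr² dr over r ≤ 1.3a.
Normalization gives A² = 1/(π·a^3).
Substituting u = r/a, A², 4π and the length scale all cancel in the ratio: P = ∫_{0}^{1.3} u^2·e^(-2·u) du / ∫_{0}^{∞} u^2·e^(-2·u) du.
An antiderivative of u^2·e^(-2·u) is -(2·u^2 + 2·u + 1)·e^(-2·u)/4; evaluating from 0 to 1.3 gives 1/4 - 349·e^(-13/5)/200, while the full integral is 1/4.
The region integral divided by the full integral gives P = 0.4816.

P ≈ 0.482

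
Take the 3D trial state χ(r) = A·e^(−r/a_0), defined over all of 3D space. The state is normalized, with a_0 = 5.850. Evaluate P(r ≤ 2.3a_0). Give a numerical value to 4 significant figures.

P ≈ 0.8374

Integrate the radial probability density 4πr²|χ|² over r ≤ 2.3a_0.
The full normalization integral is A²·[π·a_0^3] = 1, fixing A².
In terms of u = r/a_0 (A², 4π and the length scale all cancel between numerator and denominator), P = [∫_{0}^{2.3} u^2·e^(-2·u) du] / [∫_{0}^{∞} u^2·e^(-2·u) du].
Using ∫ u^2·e^(-2·u) du = -(2·u^2 + 2·u + 1)·e^(-2·u)/4, the numerator is 1/4 - 809·e^(-23/5)/200 and the denominator is 1/4.
Taking the ratio yields P = 0.83736.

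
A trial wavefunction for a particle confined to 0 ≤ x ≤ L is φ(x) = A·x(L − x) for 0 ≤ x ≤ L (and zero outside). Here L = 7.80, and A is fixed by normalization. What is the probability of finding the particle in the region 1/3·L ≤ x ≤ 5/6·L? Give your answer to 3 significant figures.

The probability is P = ∫ |φ|² dx over [1/3·L, 5/6·L].
The normalization integral ∫|φ|²dx over the whole domain equals L^5/30·A², and A² cancels in the ratio.
Substituting u = x/L, A² and the length scale cancel in the ratio: P = ∫_{1/3}^{5/6} u^2·(1 - u)^2 du / ∫_{0}^{1} u^2·(1 - u)^2 du.
Using ∫ u^2·(1 - u)^2 du = u^3·(6·u^2 - 15·u + 10)/30, the numerator is 163/6480 and the denominator is 1/30.
Evaluating gives P = 163/216.

P ≈ 0.755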